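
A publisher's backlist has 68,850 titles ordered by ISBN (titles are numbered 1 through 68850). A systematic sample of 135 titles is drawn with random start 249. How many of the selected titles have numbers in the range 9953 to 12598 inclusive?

5

k = 68850/135 = 510
First selection ≥ 9953: 249 + ⌈(9953−249)/510⌉·510 = 249 + 20×510 = 10449
Last selection ≤ 12598: 249 + ⌊(12598−249)/510⌋·510 = 249 + 24×510 = 12489
Count = 24 − 20 + 1 = 5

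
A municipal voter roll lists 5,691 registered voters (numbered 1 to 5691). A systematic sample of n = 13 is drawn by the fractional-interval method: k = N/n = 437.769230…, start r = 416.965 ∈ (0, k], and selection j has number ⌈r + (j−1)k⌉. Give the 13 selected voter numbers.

417, 855, 1293, 1731, 2169, 2606, 3044, 3482, 3920, 4357, 4795, 5233, 5671

j=1: r + 0k = 416.965 → ⌈·⌉ = 417
j=2: r + 1k = 854.734230… → ⌈·⌉ = 855
j=3: r + 2k = 1292.503461… → ⌈·⌉ = 1293
j=4: r + 3k = 1730.272692… → ⌈·⌉ = 1731
j=5: r + 4k = 2168.041923… → ⌈·⌉ = 2169
j=6: r + 5k = 2605.811153… → ⌈·⌉ = 2606
j=7: r + 6k = 3043.580384… → ⌈·⌉ = 3044
j=8: r + 7k = 3481.349615… → ⌈·⌉ = 3482
j=9: r + 8k = 3919.118846… → ⌈·⌉ = 3920
j=10: r + 9k = 4356.888076… → ⌈·⌉ = 4357
j=11: r + 10k = 4794.657307… → ⌈·⌉ = 4795
j=12: r + 11k = 5232.426538… → ⌈·⌉ = 5233
j=13: r + 12k = 5670.195769… → ⌈·⌉ = 5671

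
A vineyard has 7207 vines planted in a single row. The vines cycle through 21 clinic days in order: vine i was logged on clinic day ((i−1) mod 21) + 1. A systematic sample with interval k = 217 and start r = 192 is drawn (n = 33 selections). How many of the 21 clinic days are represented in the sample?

Consecutive selections differ by k = 217, so their clinic day numbers differ by 217 mod 21 = 7.
gcd(217, 21) = 7, so the sample visits 21/7 = 3 distinct residues mod 21.
Start 192 is clinic day 3; the clinic days hit are 3, 10, 17.

3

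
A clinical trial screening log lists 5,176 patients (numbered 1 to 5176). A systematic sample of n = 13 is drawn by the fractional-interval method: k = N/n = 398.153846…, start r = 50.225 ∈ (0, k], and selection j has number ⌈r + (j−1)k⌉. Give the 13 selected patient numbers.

j=1: r + 0k = 50.225 → ⌈·⌉ = 51
j=2: r + 1k = 448.378846… → ⌈·⌉ = 449
j=3: r + 2k = 846.532692… → ⌈·⌉ = 847
j=4: r + 3k = 1244.686538… → ⌈·⌉ = 1245
j=5: r + 4k = 1642.840384… → ⌈·⌉ = 1643
j=6: r + 5k = 2040.994230… → ⌈·⌉ = 2041
j=7: r + 6k = 2439.148076… → ⌈·⌉ = 2440
j=8: r + 7k = 2837.301923… → ⌈·⌉ = 2838
j=9: r + 8k = 3235.455769… → ⌈·⌉ = 3236
j=10: r + 9k = 3633.609615… → ⌈·⌉ = 3634
j=11: r + 10k = 4031.763461… → ⌈·⌉ = 4032
j=12: r + 11k = 4429.917307… → ⌈·⌉ = 4430
j=13: r + 12k = 4828.071153… → ⌈·⌉ = 4829

51, 449, 847, 1245, 1643, 2041, 2440, 2838, 3236, 3634, 4032, 4430, 4829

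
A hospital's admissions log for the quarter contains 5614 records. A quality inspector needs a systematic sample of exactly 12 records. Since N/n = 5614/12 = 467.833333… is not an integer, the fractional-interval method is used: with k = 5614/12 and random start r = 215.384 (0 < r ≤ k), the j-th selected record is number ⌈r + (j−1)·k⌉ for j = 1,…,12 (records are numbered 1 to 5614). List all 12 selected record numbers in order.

j=1: r + 0k = 215.384 → ⌈·⌉ = 216
j=2: r + 1k = 683.217333… → ⌈·⌉ = 684
j=3: r + 2k = 1151.050666… → ⌈·⌉ = 1152
j=4: r + 3k = 1618.884 → ⌈·⌉ = 1619
j=5: r + 4k = 2086.717333… → ⌈·⌉ = 2087
j=6: r + 5k = 2554.550666… → ⌈·⌉ = 2555
j=7: r + 6k = 3022.384 → ⌈·⌉ = 3023
j=8: r + 7k = 3490.217333… → ⌈·⌉ = 3491
j=9: r + 8k = 3958.050666… → ⌈·⌉ = 3959
j=10: r + 9k = 4425.884 → ⌈·⌉ = 4426
j=11: r + 10k = 4893.717333… → ⌈·⌉ = 4894
j=12: r + 11k = 5361.550666… → ⌈·⌉ = 5362

216, 684, 1152, 1619, 2087, 2555, 3023, 3491, 3959, 4426, 4894, 5362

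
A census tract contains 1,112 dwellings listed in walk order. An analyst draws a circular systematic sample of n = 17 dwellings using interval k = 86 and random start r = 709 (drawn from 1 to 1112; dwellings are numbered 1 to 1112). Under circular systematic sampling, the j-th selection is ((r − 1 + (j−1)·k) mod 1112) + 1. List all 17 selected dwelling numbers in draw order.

709, 795, 881, 967, 1053, 27, 113, 199, 285, 371, 457, 543, 629, 715, 801, 887, 973

Selection 1: 709
Selection 2: 709 + 86 = 795
Selection 3: 795 + 86 = 881
Selection 4: 881 + 86 = 967
Selection 5: 967 + 86 = 1053
Selection 6: 1053 + 86 = 1139 → 1139 − 1112 = 27
Selection 7: 27 + 86 = 113
Selection 8: 113 + 86 = 199
Selection 9: 199 + 86 = 285
Selection 10: 285 + 86 = 371
Selection 11: 371 + 86 = 457
Selection 12: 457 + 86 = 543
Selection 13: 543 + 86 = 629
Selection 14: 629 + 86 = 715
Selection 15: 715 + 86 = 801
Selection 16: 801 + 86 = 887
Selection 17: 887 + 86 = 973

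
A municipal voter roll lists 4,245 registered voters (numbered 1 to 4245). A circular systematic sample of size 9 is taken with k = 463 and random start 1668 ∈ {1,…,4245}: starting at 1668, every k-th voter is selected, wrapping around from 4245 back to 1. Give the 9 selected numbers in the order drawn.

Selection 1: 1668
Selection 2: 1668 + 463 = 2131
Selection 3: 2131 + 463 = 2594
Selection 4: 2594 + 463 = 3057
Selection 5: 3057 + 463 = 3520
Selection 6: 3520 + 463 = 3983
Selection 7: 3983 + 463 = 4446 → 4446 − 4245 = 201
Selection 8: 201 + 463 = 664
Selection 9: 664 + 463 = 1127

1668, 2131, 2594, 3057, 3520, 3983, 201, 664, 1127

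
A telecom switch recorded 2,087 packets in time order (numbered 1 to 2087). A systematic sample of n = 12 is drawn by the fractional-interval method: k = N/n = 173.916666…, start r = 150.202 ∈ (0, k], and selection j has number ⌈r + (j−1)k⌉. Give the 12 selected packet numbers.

j=1: r + 0k = 150.202 → ⌈·⌉ = 151
j=2: r + 1k = 324.118666… → ⌈·⌉ = 325
j=3: r + 2k = 498.035333… → ⌈·⌉ = 499
j=4: r + 3k = 671.952 → ⌈·⌉ = 672
j=5: r + 4k = 845.868666… → ⌈·⌉ = 846
j=6: r + 5k = 1019.785333… → ⌈·⌉ = 1020
j=7: r + 6k = 1193.702 → ⌈·⌉ = 1194
j=8: r + 7k = 1367.618666… → ⌈·⌉ = 1368
j=9: r + 8k = 1541.535333… → ⌈·⌉ = 1542
j=10: r + 9k = 1715.452 → ⌈·⌉ = 1716
j=11: r + 10k = 1889.368666… → ⌈·⌉ = 1890
j=12: r + 11k = 2063.285333… → ⌈·⌉ = 2064

151, 325, 499, 672, 846, 1020, 1194, 1368, 1542, 1716, 1890, 2064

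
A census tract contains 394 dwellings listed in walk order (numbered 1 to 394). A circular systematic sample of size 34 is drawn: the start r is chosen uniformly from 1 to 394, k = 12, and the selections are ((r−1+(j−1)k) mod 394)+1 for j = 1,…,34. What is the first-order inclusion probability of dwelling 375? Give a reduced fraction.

For each position j, as r ranges over 1…394 the j-th selection hits every dwelling exactly once, so dwelling 375 is selected for exactly 34 of the 394 starts.
Inclusion probability = 34/394 = 17/197.

17/197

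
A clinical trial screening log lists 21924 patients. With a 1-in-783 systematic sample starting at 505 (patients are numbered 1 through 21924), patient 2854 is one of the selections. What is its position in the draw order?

4

k = 783
position = (2854 − 505)/783 + 1 = 2349/783 + 1 = 3 + 1 = 4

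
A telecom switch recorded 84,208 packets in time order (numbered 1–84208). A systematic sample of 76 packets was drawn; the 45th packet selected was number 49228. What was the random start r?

476

k = 84208/76 = 1108
r = 49228 − (45−1)×1108 = 49228 − 48752 = 476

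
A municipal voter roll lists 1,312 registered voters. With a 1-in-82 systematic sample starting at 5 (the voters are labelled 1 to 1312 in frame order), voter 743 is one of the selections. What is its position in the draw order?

k = 82
position = (743 − 5)/82 + 1 = 738/82 + 1 = 9 + 1 = 10

10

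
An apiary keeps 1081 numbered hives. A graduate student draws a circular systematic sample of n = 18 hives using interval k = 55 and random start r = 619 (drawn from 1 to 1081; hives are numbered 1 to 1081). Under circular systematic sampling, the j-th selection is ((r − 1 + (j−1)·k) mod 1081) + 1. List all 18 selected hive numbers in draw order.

619, 674, 729, 784, 839, 894, 949, 1004, 1059, 33, 88, 143, 198, 253, 308, 363, 418, 473

Selection 1: 619
Selection 2: 619 + 55 = 674
Selection 3: 674 + 55 = 729
Selection 4: 729 + 55 = 784
Selection 5: 784 + 55 = 839
Selection 6: 839 + 55 = 894
Selection 7: 894 + 55 = 949
Selection 8: 949 + 55 = 1004
Selection 9: 1004 + 55 = 1059
Selection 10: 1059 + 55 = 1114 → 1114 − 1081 = 33
Selection 11: 33 + 55 = 88
Selection 12: 88 + 55 = 143
Selection 13: 143 + 55 = 198
Selection 14: 198 + 55 = 253
Selection 15: 253 + 55 = 308
Selection 16: 308 + 55 = 363
Selection 17: 363 + 55 = 418
Selection 18: 418 + 55 = 473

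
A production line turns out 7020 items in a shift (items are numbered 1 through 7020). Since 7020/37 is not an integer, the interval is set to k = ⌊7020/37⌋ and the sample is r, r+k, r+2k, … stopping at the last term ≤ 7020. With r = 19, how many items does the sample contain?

k = ⌊7020/37⌋ = 189
Achieved size = ⌊(7020 − 19)/189⌋ + 1 = ⌊7001/189⌋ + 1 = 37 + 1 = 38
(last selection: 19 + 37×189 = 7012 ≤ 7020; next would be 7201 > 7020)

38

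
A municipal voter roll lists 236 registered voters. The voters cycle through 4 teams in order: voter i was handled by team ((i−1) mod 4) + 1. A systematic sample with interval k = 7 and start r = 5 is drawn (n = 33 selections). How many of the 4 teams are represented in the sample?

Consecutive selections differ by k = 7, so their team numbers differ by 7 mod 4 = 3.
gcd(7, 4) = 1, so the sample visits 4/1 = 4 distinct residues mod 4.
Start 5 is team 1; the teams hit are 1, 2, 3, 4.

4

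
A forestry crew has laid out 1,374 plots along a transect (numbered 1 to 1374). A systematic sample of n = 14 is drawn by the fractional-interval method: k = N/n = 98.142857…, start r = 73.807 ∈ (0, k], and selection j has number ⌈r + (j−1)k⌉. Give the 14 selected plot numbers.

74, 172, 271, 369, 467, 565, 663, 761, 859, 958, 1056, 1154, 1252, 1350

j=1: r + 0k = 73.807 → ⌈·⌉ = 74
j=2: r + 1k = 171.949857… → ⌈·⌉ = 172
j=3: r + 2k = 270.092714… → ⌈·⌉ = 271
j=4: r + 3k = 368.235571… → ⌈·⌉ = 369
j=5: r + 4k = 466.378428… → ⌈·⌉ = 467
j=6: r + 5k = 564.521285… → ⌈·⌉ = 565
j=7: r + 6k = 662.664142… → ⌈·⌉ = 663
j=8: r + 7k = 760.807 → ⌈·⌉ = 761
j=9: r + 8k = 858.949857… → ⌈·⌉ = 859
j=10: r + 9k = 957.092714… → ⌈·⌉ = 958
j=11: r + 10k = 1055.235571… → ⌈·⌉ = 1056
j=12: r + 11k = 1153.378428… → ⌈·⌉ = 1154
j=13: r + 12k = 1251.521285… → ⌈·⌉ = 1252
j=14: r + 13k = 1349.664142… → ⌈·⌉ = 1350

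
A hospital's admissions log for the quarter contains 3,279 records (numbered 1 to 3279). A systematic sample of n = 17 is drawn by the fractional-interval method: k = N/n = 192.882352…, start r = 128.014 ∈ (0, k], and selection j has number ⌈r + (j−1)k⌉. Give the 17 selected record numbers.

129, 321, 514, 707, 900, 1093, 1286, 1479, 1672, 1864, 2057, 2250, 2443, 2636, 2829, 3022, 3215

j=1: r + 0k = 128.014 → ⌈·⌉ = 129
j=2: r + 1k = 320.896352… → ⌈·⌉ = 321
j=3: r + 2k = 513.778705… → ⌈·⌉ = 514
j=4: r + 3k = 706.661058… → ⌈·⌉ = 707
j=5: r + 4k = 899.543411… → ⌈·⌉ = 900
j=6: r + 5k = 1092.425764… → ⌈·⌉ = 1093
j=7: r + 6k = 1285.308117… → ⌈·⌉ = 1286
j=8: r + 7k = 1478.190470… → ⌈·⌉ = 1479
j=9: r + 8k = 1671.072823… → ⌈·⌉ = 1672
j=10: r + 9k = 1863.955176… → ⌈·⌉ = 1864
j=11: r + 10k = 2056.837529… → ⌈·⌉ = 2057
j=12: r + 11k = 2249.719882… → ⌈·⌉ = 2250
j=13: r + 12k = 2442.602235… → ⌈·⌉ = 2443
j=14: r + 13k = 2635.484588… → ⌈·⌉ = 2636
j=15: r + 14k = 2828.366941… → ⌈·⌉ = 2829
j=16: r + 15k = 3021.249294… → ⌈·⌉ = 3022
j=17: r + 16k = 3214.131647… → ⌈·⌉ = 3215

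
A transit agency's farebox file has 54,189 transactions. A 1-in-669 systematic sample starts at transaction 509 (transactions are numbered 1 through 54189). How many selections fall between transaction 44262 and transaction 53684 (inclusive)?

14

k = 669
First selection ≥ 44262: 509 + ⌈(44262−509)/669⌉·669 = 509 + 66×669 = 44663
Last selection ≤ 53684: 509 + ⌊(53684−509)/669⌋·669 = 509 + 79×669 = 53360
Count = 79 − 66 + 1 = 14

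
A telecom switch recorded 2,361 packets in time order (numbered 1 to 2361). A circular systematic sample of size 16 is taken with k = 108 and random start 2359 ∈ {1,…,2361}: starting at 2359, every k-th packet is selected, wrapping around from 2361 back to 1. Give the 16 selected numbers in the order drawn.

2359, 106, 214, 322, 430, 538, 646, 754, 862, 970, 1078, 1186, 1294, 1402, 1510, 1618

Selection 1: 2359
Selection 2: 2359 + 108 = 2467 → 2467 − 2361 = 106
Selection 3: 106 + 108 = 214
Selection 4: 214 + 108 = 322
Selection 5: 322 + 108 = 430
Selection 6: 430 + 108 = 538
Selection 7: 538 + 108 = 646
Selection 8: 646 + 108 = 754
Selection 9: 754 + 108 = 862
Selection 10: 862 + 108 = 970
Selection 11: 970 + 108 = 1078
Selection 12: 1078 + 108 = 1186
Selection 13: 1186 + 108 = 1294
Selection 14: 1294 + 108 = 1402
Selection 15: 1402 + 108 = 1510
Selection 16: 1510 + 108 = 1618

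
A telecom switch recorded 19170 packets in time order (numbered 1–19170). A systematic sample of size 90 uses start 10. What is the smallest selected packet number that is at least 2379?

k = 19170/90 = 213
Steps past start: ⌈(2379 − 10)/213⌉ = ⌈2369/213⌉ = 12
Selected packet: 10 + 12×213 = 2566

2566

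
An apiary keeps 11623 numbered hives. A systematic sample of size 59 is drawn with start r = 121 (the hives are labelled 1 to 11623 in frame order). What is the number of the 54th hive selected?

k = 11623/59 = 197
54th selection = r + (54−1)·k = 121 + 53×197 = 121 + 10441 = 10562

10562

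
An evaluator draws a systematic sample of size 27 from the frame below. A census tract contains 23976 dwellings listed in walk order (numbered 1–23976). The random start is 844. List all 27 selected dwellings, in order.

k = N/n = 23976/27 = 888
dwelling 1: 844
dwelling 2: 844 + 888 = 1732
dwelling 3: 1732 + 888 = 2620
dwelling 4: 2620 + 888 = 3508
dwelling 5: 3508 + 888 = 4396
dwelling 6: 4396 + 888 = 5284
dwelling 7: 5284 + 888 = 6172
dwelling 8: 6172 + 888 = 7060
dwelling 9: 7060 + 888 = 7948
dwelling 10: 7948 + 888 = 8836
dwelling 11: 8836 + 888 = 9724
dwelling 12: 9724 + 888 = 10612
dwelling 13: 10612 + 888 = 11500
dwelling 14: 11500 + 888 = 12388
dwelling 15: 12388 + 888 = 13276
dwelling 16: 13276 + 888 = 14164
dwelling 17: 14164 + 888 = 15052
dwelling 18: 15052 + 888 = 15940
dwelling 19: 15940 + 888 = 16828
dwelling 20: 16828 + 888 = 17716
dwelling 21: 17716 + 888 = 18604
dwelling 22: 18604 + 888 = 19492
dwelling 23: 19492 + 888 = 20380
dwelling 24: 20380 + 888 = 21268
dwelling 25: 21268 + 888 = 22156
dwelling 26: 22156 + 888 = 23044
dwelling 27: 23044 + 888 = 23932

844, 1732, 2620, 3508, 4396, 5284, 6172, 7060, 7948, 8836, 9724, 10612, 11500, 12388, 13276, 14164, 15052, 15940, 16828, 17716, 18604, 19492, 20380, 21268, 22156, 23044, 23932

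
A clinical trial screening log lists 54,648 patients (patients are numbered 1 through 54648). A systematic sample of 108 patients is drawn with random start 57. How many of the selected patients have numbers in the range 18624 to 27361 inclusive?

17

k = 54648/108 = 506
First selection ≥ 18624: 57 + ⌈(18624−57)/506⌉·506 = 57 + 37×506 = 18779
Last selection ≤ 27361: 57 + ⌊(27361−57)/506⌋·506 = 57 + 53×506 = 26875
Count = 53 − 37 + 1 = 17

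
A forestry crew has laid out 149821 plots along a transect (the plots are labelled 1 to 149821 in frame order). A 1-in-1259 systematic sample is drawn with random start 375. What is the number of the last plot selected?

k = 1259
119th selection = r + (119−1)·k = 375 + 118×1259 = 375 + 148562 = 148937

148937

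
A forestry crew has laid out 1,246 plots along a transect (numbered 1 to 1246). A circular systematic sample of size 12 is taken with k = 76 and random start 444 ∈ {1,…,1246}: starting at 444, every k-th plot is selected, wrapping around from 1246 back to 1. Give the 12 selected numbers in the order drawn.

444, 520, 596, 672, 748, 824, 900, 976, 1052, 1128, 1204, 34

Selection 1: 444
Selection 2: 444 + 76 = 520
Selection 3: 520 + 76 = 596
Selection 4: 596 + 76 = 672
Selection 5: 672 + 76 = 748
Selection 6: 748 + 76 = 824
Selection 7: 824 + 76 = 900
Selection 8: 900 + 76 = 976
Selection 9: 976 + 76 = 1052
Selection 10: 1052 + 76 = 1128
Selection 11: 1128 + 76 = 1204
Selection 12: 1204 + 76 = 1280 → 1280 − 1246 = 34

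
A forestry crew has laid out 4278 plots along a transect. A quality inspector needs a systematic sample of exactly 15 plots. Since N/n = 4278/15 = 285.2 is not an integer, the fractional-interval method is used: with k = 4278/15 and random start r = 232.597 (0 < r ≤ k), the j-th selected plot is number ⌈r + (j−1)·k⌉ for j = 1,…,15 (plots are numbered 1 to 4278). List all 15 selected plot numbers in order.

j=1: r + 0k = 232.597 → ⌈·⌉ = 233
j=2: r + 1k = 517.797 → ⌈·⌉ = 518
j=3: r + 2k = 802.997 → ⌈·⌉ = 803
j=4: r + 3k = 1088.197 → ⌈·⌉ = 1089
j=5: r + 4k = 1373.397 → ⌈·⌉ = 1374
j=6: r + 5k = 1658.597 → ⌈·⌉ = 1659
j=7: r + 6k = 1943.797 → ⌈·⌉ = 1944
j=8: r + 7k = 2228.997 → ⌈·⌉ = 2229
j=9: r + 8k = 2514.197 → ⌈·⌉ = 2515
j=10: r + 9k = 2799.397 → ⌈·⌉ = 2800
j=11: r + 10k = 3084.597 → ⌈·⌉ = 3085
j=12: r + 11k = 3369.797 → ⌈·⌉ = 3370
j=13: r + 12k = 3654.997 → ⌈·⌉ = 3655
j=14: r + 13k = 3940.197 → ⌈·⌉ = 3941
j=15: r + 14k = 4225.397 → ⌈·⌉ = 4226

233, 518, 803, 1089, 1374, 1659, 1944, 2229, 2515, 2800, 3085, 3370, 3655, 3941, 4226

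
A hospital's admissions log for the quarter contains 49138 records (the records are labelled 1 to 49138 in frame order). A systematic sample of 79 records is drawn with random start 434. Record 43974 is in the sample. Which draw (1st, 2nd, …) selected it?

71

k = 49138/79 = 622
position = (43974 − 434)/622 + 1 = 43540/622 + 1 = 70 + 1 = 71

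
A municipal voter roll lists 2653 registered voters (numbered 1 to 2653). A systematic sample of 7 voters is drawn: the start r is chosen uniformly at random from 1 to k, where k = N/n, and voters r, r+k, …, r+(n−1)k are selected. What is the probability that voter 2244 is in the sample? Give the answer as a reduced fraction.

k = 2653/7 = 379.
Voter 2244 is selected iff r ≡ 2244 (mod 379); exactly one such r in {1,…,379}.
Inclusion probability = 1/379.

1/379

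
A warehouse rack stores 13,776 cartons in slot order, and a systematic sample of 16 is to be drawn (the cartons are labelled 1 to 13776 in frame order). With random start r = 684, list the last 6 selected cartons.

9294, 10155, 11016, 11877, 12738, 13599

k = N/n = 13776/16 = 861
11th selection = 684 + 10×861 = 9294
12th: 9294 + 861 = 10155
13th: 10155 + 861 = 11016
14th: 11016 + 861 = 11877
15th: 11877 + 861 = 12738
16th: 12738 + 861 = 13599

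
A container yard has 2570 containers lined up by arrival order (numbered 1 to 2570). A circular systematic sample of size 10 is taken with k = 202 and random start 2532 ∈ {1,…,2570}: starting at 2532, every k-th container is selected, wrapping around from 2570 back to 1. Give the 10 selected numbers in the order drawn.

2532, 164, 366, 568, 770, 972, 1174, 1376, 1578, 1780

Selection 1: 2532
Selection 2: 2532 + 202 = 2734 → 2734 − 2570 = 164
Selection 3: 164 + 202 = 366
Selection 4: 366 + 202 = 568
Selection 5: 568 + 202 = 770
Selection 6: 770 + 202 = 972
Selection 7: 972 + 202 = 1174
Selection 8: 1174 + 202 = 1376
Selection 9: 1376 + 202 = 1578
Selection 10: 1578 + 202 = 1780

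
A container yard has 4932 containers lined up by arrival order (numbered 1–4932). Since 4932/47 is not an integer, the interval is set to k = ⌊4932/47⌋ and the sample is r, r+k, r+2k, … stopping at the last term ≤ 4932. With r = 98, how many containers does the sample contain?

k = ⌊4932/47⌋ = 104
Achieved size = ⌊(4932 − 98)/104⌋ + 1 = ⌊4834/104⌋ + 1 = 46 + 1 = 47
(last selection: 98 + 46×104 = 4882 ≤ 4932; next would be 4986 > 4932)

47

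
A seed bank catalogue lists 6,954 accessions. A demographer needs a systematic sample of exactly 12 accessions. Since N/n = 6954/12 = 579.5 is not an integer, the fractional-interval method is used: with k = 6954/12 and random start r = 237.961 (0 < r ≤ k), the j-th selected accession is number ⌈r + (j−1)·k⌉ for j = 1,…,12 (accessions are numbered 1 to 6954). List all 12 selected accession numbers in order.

238, 818, 1397, 1977, 2556, 3136, 3715, 4295, 4874, 5454, 6033, 6613

j=1: r + 0k = 237.961 → ⌈·⌉ = 238
j=2: r + 1k = 817.461 → ⌈·⌉ = 818
j=3: r + 2k = 1396.961 → ⌈·⌉ = 1397
j=4: r + 3k = 1976.461 → ⌈·⌉ = 1977
j=5: r + 4k = 2555.961 → ⌈·⌉ = 2556
j=6: r + 5k = 3135.461 → ⌈·⌉ = 3136
j=7: r + 6k = 3714.961 → ⌈·⌉ = 3715
j=8: r + 7k = 4294.461 → ⌈·⌉ = 4295
j=9: r + 8k = 4873.961 → ⌈·⌉ = 4874
j=10: r + 9k = 5453.461 → ⌈·⌉ = 5454
j=11: r + 10k = 6032.961 → ⌈·⌉ = 6033
j=12: r + 11k = 6612.461 → ⌈·⌉ = 6613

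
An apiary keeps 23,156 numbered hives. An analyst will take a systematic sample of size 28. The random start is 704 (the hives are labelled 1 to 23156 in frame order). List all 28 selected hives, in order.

k = N/n = 23156/28 = 827
hive 1: 704
hive 2: 704 + 827 = 1531
hive 3: 1531 + 827 = 2358
hive 4: 2358 + 827 = 3185
hive 5: 3185 + 827 = 4012
hive 6: 4012 + 827 = 4839
hive 7: 4839 + 827 = 5666
hive 8: 5666 + 827 = 6493
hive 9: 6493 + 827 = 7320
hive 10: 7320 + 827 = 8147
hive 11: 8147 + 827 = 8974
hive 12: 8974 + 827 = 9801
hive 13: 9801 + 827 = 10628
hive 14: 10628 + 827 = 11455
hive 15: 11455 + 827 = 12282
hive 16: 12282 + 827 = 13109
hive 17: 13109 + 827 = 13936
hive 18: 13936 + 827 = 14763
hive 19: 14763 + 827 = 15590
hive 20: 15590 + 827 = 16417
hive 21: 16417 + 827 = 17244
hive 22: 17244 + 827 = 18071
hive 23: 18071 + 827 = 18898
hive 24: 18898 + 827 = 19725
hive 25: 19725 + 827 = 20552
hive 26: 20552 + 827 = 21379
hive 27: 21379 + 827 = 22206
hive 28: 22206 + 827 = 23033

704, 1531, 2358, 3185, 4012, 4839, 5666, 6493, 7320, 8147, 8974, 9801, 10628, 11455, 12282, 13109, 13936, 14763, 15590, 16417, 17244, 18071, 18898, 19725, 20552, 21379, 22206, 23033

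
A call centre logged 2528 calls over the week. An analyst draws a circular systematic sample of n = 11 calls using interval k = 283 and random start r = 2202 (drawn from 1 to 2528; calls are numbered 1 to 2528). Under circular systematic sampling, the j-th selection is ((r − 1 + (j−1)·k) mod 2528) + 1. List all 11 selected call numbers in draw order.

2202, 2485, 240, 523, 806, 1089, 1372, 1655, 1938, 2221, 2504

Selection 1: 2202
Selection 2: 2202 + 283 = 2485
Selection 3: 2485 + 283 = 2768 → 2768 − 2528 = 240
Selection 4: 240 + 283 = 523
Selection 5: 523 + 283 = 806
Selection 6: 806 + 283 = 1089
Selection 7: 1089 + 283 = 1372
Selection 8: 1372 + 283 = 1655
Selection 9: 1655 + 283 = 1938
Selection 10: 1938 + 283 = 2221
Selection 11: 2221 + 283 = 2504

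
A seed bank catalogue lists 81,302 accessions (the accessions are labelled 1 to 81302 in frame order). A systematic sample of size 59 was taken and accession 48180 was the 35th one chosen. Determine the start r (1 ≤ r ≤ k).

1328

k = 81302/59 = 1378
r = 48180 − (35−1)×1378 = 48180 − 46852 = 1328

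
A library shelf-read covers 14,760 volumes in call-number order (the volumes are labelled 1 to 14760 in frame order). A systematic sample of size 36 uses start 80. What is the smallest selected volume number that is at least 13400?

k = 14760/36 = 410
Steps past start: ⌈(13400 − 80)/410⌉ = ⌈13320/410⌉ = 33
Selected volume: 80 + 33×410 = 13610

13610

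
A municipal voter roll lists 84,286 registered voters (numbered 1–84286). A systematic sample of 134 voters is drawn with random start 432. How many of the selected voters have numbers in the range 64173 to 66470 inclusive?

k = 84286/134 = 629
First selection ≥ 64173: 432 + ⌈(64173−432)/629⌉·629 = 432 + 102×629 = 64590
Last selection ≤ 66470: 432 + ⌊(66470−432)/629⌋·629 = 432 + 104×629 = 65848
Count = 104 − 102 + 1 = 3

3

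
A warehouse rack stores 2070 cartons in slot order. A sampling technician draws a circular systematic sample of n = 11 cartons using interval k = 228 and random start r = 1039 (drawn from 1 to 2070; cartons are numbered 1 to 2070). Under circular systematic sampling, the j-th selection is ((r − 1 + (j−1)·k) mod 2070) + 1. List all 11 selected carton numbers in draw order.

1039, 1267, 1495, 1723, 1951, 109, 337, 565, 793, 1021, 1249

Selection 1: 1039
Selection 2: 1039 + 228 = 1267
Selection 3: 1267 + 228 = 1495
Selection 4: 1495 + 228 = 1723
Selection 5: 1723 + 228 = 1951
Selection 6: 1951 + 228 = 2179 → 2179 − 2070 = 109
Selection 7: 109 + 228 = 337
Selection 8: 337 + 228 = 565
Selection 9: 565 + 228 = 793
Selection 10: 793 + 228 = 1021
Selection 11: 1021 + 228 = 1249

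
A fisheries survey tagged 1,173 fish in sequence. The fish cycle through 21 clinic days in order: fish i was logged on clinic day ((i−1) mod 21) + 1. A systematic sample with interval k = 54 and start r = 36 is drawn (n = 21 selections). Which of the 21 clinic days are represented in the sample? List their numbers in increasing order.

3, 6, 9, 12, 15, 18, 21

Consecutive selections differ by k = 54, so their clinic day numbers differ by 54 mod 21 = 12.
gcd(54, 21) = 3, so the sample visits 21/3 = 7 distinct residues mod 21.
Start 36 is clinic day 15; the clinic days hit are 3, 6, 9, 12, 15, 18, 21.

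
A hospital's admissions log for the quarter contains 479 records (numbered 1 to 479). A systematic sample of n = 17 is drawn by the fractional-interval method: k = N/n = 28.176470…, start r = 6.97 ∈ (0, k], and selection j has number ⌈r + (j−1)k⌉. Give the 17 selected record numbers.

7, 36, 64, 92, 120, 148, 177, 205, 233, 261, 289, 317, 346, 374, 402, 430, 458

j=1: r + 0k = 6.97 → ⌈·⌉ = 7
j=2: r + 1k = 35.146470… → ⌈·⌉ = 36
j=3: r + 2k = 63.322941… → ⌈·⌉ = 64
j=4: r + 3k = 91.499411… → ⌈·⌉ = 92
j=5: r + 4k = 119.675882… → ⌈·⌉ = 120
j=6: r + 5k = 147.852352… → ⌈·⌉ = 148
j=7: r + 6k = 176.028823… → ⌈·⌉ = 177
j=8: r + 7k = 204.205294… → ⌈·⌉ = 205
j=9: r + 8k = 232.381764… → ⌈·⌉ = 233
j=10: r + 9k = 260.558235… → ⌈·⌉ = 261
j=11: r + 10k = 288.734705… → ⌈·⌉ = 289
j=12: r + 11k = 316.911176… → ⌈·⌉ = 317
j=13: r + 12k = 345.087647… → ⌈·⌉ = 346
j=14: r + 13k = 373.264117… → ⌈·⌉ = 374
j=15: r + 14k = 401.440588… → ⌈·⌉ = 402
j=16: r + 15k = 429.617058… → ⌈·⌉ = 430
j=17: r + 16k = 457.793529… → ⌈·⌉ = 458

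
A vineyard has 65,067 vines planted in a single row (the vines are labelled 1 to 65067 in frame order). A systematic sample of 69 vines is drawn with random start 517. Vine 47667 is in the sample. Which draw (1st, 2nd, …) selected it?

51

k = 65067/69 = 943
position = (47667 − 517)/943 + 1 = 47150/943 + 1 = 50 + 1 = 51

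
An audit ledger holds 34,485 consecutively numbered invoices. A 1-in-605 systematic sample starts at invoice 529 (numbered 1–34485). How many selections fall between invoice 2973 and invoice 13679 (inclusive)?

k = 605
First selection ≥ 2973: 529 + ⌈(2973−529)/605⌉·605 = 529 + 5×605 = 3554
Last selection ≤ 13679: 529 + ⌊(13679−529)/605⌋·605 = 529 + 21×605 = 13234
Count = 21 − 5 + 1 = 17

17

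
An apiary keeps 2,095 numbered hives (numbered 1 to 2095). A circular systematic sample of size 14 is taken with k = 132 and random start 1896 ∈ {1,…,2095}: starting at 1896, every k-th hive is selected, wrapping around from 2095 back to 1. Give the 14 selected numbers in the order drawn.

Selection 1: 1896
Selection 2: 1896 + 132 = 2028
Selection 3: 2028 + 132 = 2160 → 2160 − 2095 = 65
Selection 4: 65 + 132 = 197
Selection 5: 197 + 132 = 329
Selection 6: 329 + 132 = 461
Selection 7: 461 + 132 = 593
Selection 8: 593 + 132 = 725
Selection 9: 725 + 132 = 857
Selection 10: 857 + 132 = 989
Selection 11: 989 + 132 = 1121
Selection 12: 1121 + 132 = 1253
Selection 13: 1253 + 132 = 1385
Selection 14: 1385 + 132 = 1517

1896, 2028, 65, 197, 329, 461, 593, 725, 857, 989, 1121, 1253, 1385, 1517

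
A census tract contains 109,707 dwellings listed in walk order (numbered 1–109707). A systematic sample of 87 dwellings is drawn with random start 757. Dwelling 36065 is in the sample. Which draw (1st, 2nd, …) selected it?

29

k = 109707/87 = 1261
position = (36065 − 757)/1261 + 1 = 35308/1261 + 1 = 28 + 1 = 29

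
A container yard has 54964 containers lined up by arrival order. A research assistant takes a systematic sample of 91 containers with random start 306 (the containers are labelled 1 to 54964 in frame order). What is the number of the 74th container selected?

44398

k = 54964/91 = 604
74th selection = r + (74−1)·k = 306 + 73×604 = 306 + 44092 = 44398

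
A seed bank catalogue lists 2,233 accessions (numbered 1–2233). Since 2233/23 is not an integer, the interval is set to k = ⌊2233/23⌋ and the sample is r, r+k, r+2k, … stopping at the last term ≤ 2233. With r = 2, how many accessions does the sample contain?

k = ⌊2233/23⌋ = 97
Achieved size = ⌊(2233 − 2)/97⌋ + 1 = ⌊2231/97⌋ + 1 = 23 + 1 = 24
(last selection: 2 + 23×97 = 2233 ≤ 2233; next would be 2330 > 2233)

24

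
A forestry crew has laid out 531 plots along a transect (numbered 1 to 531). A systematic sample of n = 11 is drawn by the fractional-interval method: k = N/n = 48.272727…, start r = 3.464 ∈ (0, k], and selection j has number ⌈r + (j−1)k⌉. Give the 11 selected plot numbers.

j=1: r + 0k = 3.464 → ⌈·⌉ = 4
j=2: r + 1k = 51.736727… → ⌈·⌉ = 52
j=3: r + 2k = 100.009454… → ⌈·⌉ = 101
j=4: r + 3k = 148.282181… → ⌈·⌉ = 149
j=5: r + 4k = 196.554909… → ⌈·⌉ = 197
j=6: r + 5k = 244.827636… → ⌈·⌉ = 245
j=7: r + 6k = 293.100363… → ⌈·⌉ = 294
j=8: r + 7k = 341.373090… → ⌈·⌉ = 342
j=9: r + 8k = 389.645818… → ⌈·⌉ = 390
j=10: r + 9k = 437.918545… → ⌈·⌉ = 438
j=11: r + 10k = 486.191272… → ⌈·⌉ = 487

4, 52, 101, 149, 197, 245, 294, 342, 390, 438, 487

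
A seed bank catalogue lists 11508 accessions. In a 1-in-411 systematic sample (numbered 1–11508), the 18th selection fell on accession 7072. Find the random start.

k = 411
r = 7072 − (18−1)×411 = 7072 − 6987 = 85

85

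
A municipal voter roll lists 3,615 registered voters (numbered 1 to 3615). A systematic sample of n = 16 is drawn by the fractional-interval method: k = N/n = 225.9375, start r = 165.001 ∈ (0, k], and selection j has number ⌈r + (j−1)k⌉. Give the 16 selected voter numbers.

166, 391, 617, 843, 1069, 1295, 1521, 1747, 1973, 2199, 2425, 2651, 2877, 3103, 3329, 3555

j=1: r + 0k = 165.001 → ⌈·⌉ = 166
j=2: r + 1k = 390.9385 → ⌈·⌉ = 391
j=3: r + 2k = 616.876 → ⌈·⌉ = 617
j=4: r + 3k = 842.8135 → ⌈·⌉ = 843
j=5: r + 4k = 1068.751 → ⌈·⌉ = 1069
j=6: r + 5k = 1294.6885 → ⌈·⌉ = 1295
j=7: r + 6k = 1520.626 → ⌈·⌉ = 1521
j=8: r + 7k = 1746.5635 → ⌈·⌉ = 1747
j=9: r + 8k = 1972.501 → ⌈·⌉ = 1973
j=10: r + 9k = 2198.4385 → ⌈·⌉ = 2199
j=11: r + 10k = 2424.376 → ⌈·⌉ = 2425
j=12: r + 11k = 2650.3135 → ⌈·⌉ = 2651
j=13: r + 12k = 2876.251 → ⌈·⌉ = 2877
j=14: r + 13k = 3102.1885 → ⌈·⌉ = 3103
j=15: r + 14k = 3328.126 → ⌈·⌉ = 3329
j=16: r + 15k = 3554.0635 → ⌈·⌉ = 3555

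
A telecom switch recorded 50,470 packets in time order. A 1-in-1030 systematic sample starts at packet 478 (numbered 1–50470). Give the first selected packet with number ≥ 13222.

k = 1030
Steps past start: ⌈(13222 − 478)/1030⌉ = ⌈12744/1030⌉ = 13
Selected packet: 478 + 13×1030 = 13868

13868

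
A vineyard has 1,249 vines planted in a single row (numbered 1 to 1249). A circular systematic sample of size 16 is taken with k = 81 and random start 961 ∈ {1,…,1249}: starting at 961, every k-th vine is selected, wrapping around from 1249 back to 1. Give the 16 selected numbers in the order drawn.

Selection 1: 961
Selection 2: 961 + 81 = 1042
Selection 3: 1042 + 81 = 1123
Selection 4: 1123 + 81 = 1204
Selection 5: 1204 + 81 = 1285 → 1285 − 1249 = 36
Selection 6: 36 + 81 = 117
Selection 7: 117 + 81 = 198
Selection 8: 198 + 81 = 279
Selection 9: 279 + 81 = 360
Selection 10: 360 + 81 = 441
Selection 11: 441 + 81 = 522
Selection 12: 522 + 81 = 603
Selection 13: 603 + 81 = 684
Selection 14: 684 + 81 = 765
Selection 15: 765 + 81 = 846
Selection 16: 846 + 81 = 927

961, 1042, 1123, 1204, 36, 117, 198, 279, 360, 441, 522, 603, 684, 765, 846, 927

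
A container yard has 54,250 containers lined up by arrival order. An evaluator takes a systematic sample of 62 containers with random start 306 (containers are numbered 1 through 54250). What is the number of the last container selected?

k = 54250/62 = 875
62nd selection = r + (62−1)·k = 306 + 61×875 = 306 + 53375 = 53681

53681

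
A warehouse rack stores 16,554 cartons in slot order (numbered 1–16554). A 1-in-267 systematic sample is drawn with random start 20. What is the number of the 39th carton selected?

k = 267
39th selection = r + (39−1)·k = 20 + 38×267 = 20 + 10146 = 10166

10166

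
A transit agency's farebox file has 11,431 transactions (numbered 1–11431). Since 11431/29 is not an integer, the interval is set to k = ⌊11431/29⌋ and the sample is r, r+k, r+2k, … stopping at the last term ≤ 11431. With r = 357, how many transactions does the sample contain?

k = ⌊11431/29⌋ = 394
Achieved size = ⌊(11431 − 357)/394⌋ + 1 = ⌊11074/394⌋ + 1 = 28 + 1 = 29
(last selection: 357 + 28×394 = 11389 ≤ 11431; next would be 11783 > 11431)

29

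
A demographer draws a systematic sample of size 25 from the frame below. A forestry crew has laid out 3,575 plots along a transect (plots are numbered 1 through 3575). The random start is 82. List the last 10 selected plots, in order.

2227, 2370, 2513, 2656, 2799, 2942, 3085, 3228, 3371, 3514

k = N/n = 3575/25 = 143
16th selection = 82 + 15×143 = 2227
17th: 2227 + 143 = 2370
18th: 2370 + 143 = 2513
19th: 2513 + 143 = 2656
20th: 2656 + 143 = 2799
21st: 2799 + 143 = 2942
22nd: 2942 + 143 = 3085
23rd: 3085 + 143 = 3228
24th: 3228 + 143 = 3371
25th: 3371 + 143 = 3514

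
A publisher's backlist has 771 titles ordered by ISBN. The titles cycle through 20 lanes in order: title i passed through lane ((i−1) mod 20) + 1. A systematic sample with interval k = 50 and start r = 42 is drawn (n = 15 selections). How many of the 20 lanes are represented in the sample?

2

Consecutive selections differ by k = 50, so their lane numbers differ by 50 mod 20 = 10.
gcd(50, 20) = 10, so the sample visits 20/10 = 2 distinct residues mod 20.
Start 42 is lane 2; the lanes hit are 2, 12.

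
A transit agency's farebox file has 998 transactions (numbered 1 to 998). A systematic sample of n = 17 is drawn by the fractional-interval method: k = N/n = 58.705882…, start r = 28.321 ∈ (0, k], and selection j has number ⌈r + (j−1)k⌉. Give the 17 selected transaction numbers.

j=1: r + 0k = 28.321 → ⌈·⌉ = 29
j=2: r + 1k = 87.026882… → ⌈·⌉ = 88
j=3: r + 2k = 145.732764… → ⌈·⌉ = 146
j=4: r + 3k = 204.438647… → ⌈·⌉ = 205
j=5: r + 4k = 263.144529… → ⌈·⌉ = 264
j=6: r + 5k = 321.850411… → ⌈·⌉ = 322
j=7: r + 6k = 380.556294… → ⌈·⌉ = 381
j=8: r + 7k = 439.262176… → ⌈·⌉ = 440
j=9: r + 8k = 497.968058… → ⌈·⌉ = 498
j=10: r + 9k = 556.673941… → ⌈·⌉ = 557
j=11: r + 10k = 615.379823… → ⌈·⌉ = 616
j=12: r + 11k = 674.085705… → ⌈·⌉ = 675
j=13: r + 12k = 732.791588… → ⌈·⌉ = 733
j=14: r + 13k = 791.497470… → ⌈·⌉ = 792
j=15: r + 14k = 850.203352… → ⌈·⌉ = 851
j=16: r + 15k = 908.909235… → ⌈·⌉ = 909
j=17: r + 16k = 967.615117… → ⌈·⌉ = 968

29, 88, 146, 205, 264, 322, 381, 440, 498, 557, 616, 675, 733, 792, 851, 909, 968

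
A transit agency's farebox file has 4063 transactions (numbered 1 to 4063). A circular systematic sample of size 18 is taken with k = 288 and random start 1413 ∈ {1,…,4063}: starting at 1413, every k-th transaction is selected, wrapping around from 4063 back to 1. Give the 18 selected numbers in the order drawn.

1413, 1701, 1989, 2277, 2565, 2853, 3141, 3429, 3717, 4005, 230, 518, 806, 1094, 1382, 1670, 1958, 2246

Selection 1: 1413
Selection 2: 1413 + 288 = 1701
Selection 3: 1701 + 288 = 1989
Selection 4: 1989 + 288 = 2277
Selection 5: 2277 + 288 = 2565
Selection 6: 2565 + 288 = 2853
Selection 7: 2853 + 288 = 3141
Selection 8: 3141 + 288 = 3429
Selection 9: 3429 + 288 = 3717
Selection 10: 3717 + 288 = 4005
Selection 11: 4005 + 288 = 4293 → 4293 − 4063 = 230
Selection 12: 230 + 288 = 518
Selection 13: 518 + 288 = 806
Selection 14: 806 + 288 = 1094
Selection 15: 1094 + 288 = 1382
Selection 16: 1382 + 288 = 1670
Selection 17: 1670 + 288 = 1958
Selection 18: 1958 + 288 = 2246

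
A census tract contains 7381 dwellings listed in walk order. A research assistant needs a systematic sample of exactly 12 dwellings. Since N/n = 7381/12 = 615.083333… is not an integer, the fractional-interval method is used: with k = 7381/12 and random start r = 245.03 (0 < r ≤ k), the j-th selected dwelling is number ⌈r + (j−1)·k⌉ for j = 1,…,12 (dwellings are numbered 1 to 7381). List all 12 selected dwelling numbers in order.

j=1: r + 0k = 245.03 → ⌈·⌉ = 246
j=2: r + 1k = 860.113333… → ⌈·⌉ = 861
j=3: r + 2k = 1475.196666… → ⌈·⌉ = 1476
j=4: r + 3k = 2090.28 → ⌈·⌉ = 2091
j=5: r + 4k = 2705.363333… → ⌈·⌉ = 2706
j=6: r + 5k = 3320.446666… → ⌈·⌉ = 3321
j=7: r + 6k = 3935.53 → ⌈·⌉ = 3936
j=8: r + 7k = 4550.613333… → ⌈·⌉ = 4551
j=9: r + 8k = 5165.696666… → ⌈·⌉ = 5166
j=10: r + 9k = 5780.78 → ⌈·⌉ = 5781
j=11: r + 10k = 6395.863333… → ⌈·⌉ = 6396
j=12: r + 11k = 7010.946666… → ⌈·⌉ = 7011

246, 861, 1476, 2091, 2706, 3321, 3936, 4551, 5166, 5781, 6396, 7011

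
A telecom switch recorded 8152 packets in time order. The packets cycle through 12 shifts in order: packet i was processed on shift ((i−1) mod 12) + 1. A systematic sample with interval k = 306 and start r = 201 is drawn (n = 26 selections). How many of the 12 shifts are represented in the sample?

2

Consecutive selections differ by k = 306, so their shift numbers differ by 306 mod 12 = 6.
gcd(306, 12) = 6, so the sample visits 12/6 = 2 distinct residues mod 12.
Start 201 is shift 9; the shifts hit are 3, 9.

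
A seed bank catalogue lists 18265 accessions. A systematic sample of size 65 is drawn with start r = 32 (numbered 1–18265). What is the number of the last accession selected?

18016

k = 18265/65 = 281
65th selection = r + (65−1)·k = 32 + 64×281 = 32 + 17984 = 18016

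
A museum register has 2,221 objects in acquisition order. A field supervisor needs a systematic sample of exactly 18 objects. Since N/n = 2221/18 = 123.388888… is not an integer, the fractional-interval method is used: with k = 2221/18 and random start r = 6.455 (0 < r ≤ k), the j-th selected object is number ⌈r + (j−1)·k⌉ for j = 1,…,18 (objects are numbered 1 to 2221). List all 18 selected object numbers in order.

j=1: r + 0k = 6.455 → ⌈·⌉ = 7
j=2: r + 1k = 129.843888… → ⌈·⌉ = 130
j=3: r + 2k = 253.232777… → ⌈·⌉ = 254
j=4: r + 3k = 376.621666… → ⌈·⌉ = 377
j=5: r + 4k = 500.010555… → ⌈·⌉ = 501
j=6: r + 5k = 623.399444… → ⌈·⌉ = 624
j=7: r + 6k = 746.788333… → ⌈·⌉ = 747
j=8: r + 7k = 870.177222… → ⌈·⌉ = 871
j=9: r + 8k = 993.566111… → ⌈·⌉ = 994
j=10: r + 9k = 1116.955 → ⌈·⌉ = 1117
j=11: r + 10k = 1240.343888… → ⌈·⌉ = 1241
j=12: r + 11k = 1363.732777… → ⌈·⌉ = 1364
j=13: r + 12k = 1487.121666… → ⌈·⌉ = 1488
j=14: r + 13k = 1610.510555… → ⌈·⌉ = 1611
j=15: r + 14k = 1733.899444… → ⌈·⌉ = 1734
j=16: r + 15k = 1857.288333… → ⌈·⌉ = 1858
j=17: r + 16k = 1980.677222… → ⌈·⌉ = 1981
j=18: r + 17k = 2104.066111… → ⌈·⌉ = 2105

7, 130, 254, 377, 501, 624, 747, 871, 994, 1117, 1241, 1364, 1488, 1611, 1734, 1858, 1981, 2105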